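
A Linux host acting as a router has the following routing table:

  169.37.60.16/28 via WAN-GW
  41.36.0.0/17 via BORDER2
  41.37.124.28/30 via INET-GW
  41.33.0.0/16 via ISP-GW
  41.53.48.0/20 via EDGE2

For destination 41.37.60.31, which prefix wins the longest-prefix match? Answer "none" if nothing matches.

41.37.60.31 is outside every listed prefix and there is no default route.

none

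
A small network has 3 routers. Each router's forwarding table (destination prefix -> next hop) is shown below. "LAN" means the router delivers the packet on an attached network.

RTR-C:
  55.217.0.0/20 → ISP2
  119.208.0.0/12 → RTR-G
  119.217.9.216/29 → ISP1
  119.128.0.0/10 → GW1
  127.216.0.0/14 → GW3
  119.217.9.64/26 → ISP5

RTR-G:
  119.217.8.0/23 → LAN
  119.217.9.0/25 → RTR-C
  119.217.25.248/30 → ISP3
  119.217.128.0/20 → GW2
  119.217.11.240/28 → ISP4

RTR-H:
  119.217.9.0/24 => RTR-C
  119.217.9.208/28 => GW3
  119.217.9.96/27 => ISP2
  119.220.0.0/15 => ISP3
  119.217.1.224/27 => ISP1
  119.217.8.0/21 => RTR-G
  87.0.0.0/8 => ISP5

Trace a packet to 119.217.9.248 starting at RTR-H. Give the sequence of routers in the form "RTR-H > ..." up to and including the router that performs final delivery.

At RTR-H: longest match for 119.217.9.248 is 119.217.9.0/24 -> RTR-C
At RTR-C: longest match for 119.217.9.248 is 119.208.0.0/12 -> RTR-G
At RTR-G: longest match for 119.217.9.248 is 119.217.8.0/23 -> LAN

RTR-H > RTR-C > RTR-G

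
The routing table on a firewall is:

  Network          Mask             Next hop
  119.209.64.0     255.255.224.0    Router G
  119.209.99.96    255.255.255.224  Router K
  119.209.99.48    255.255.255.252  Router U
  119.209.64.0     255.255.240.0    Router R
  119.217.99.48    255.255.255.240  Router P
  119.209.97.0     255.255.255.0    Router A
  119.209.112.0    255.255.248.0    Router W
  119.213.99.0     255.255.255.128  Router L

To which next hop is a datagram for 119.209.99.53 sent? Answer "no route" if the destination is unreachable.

No entry's prefix contains 119.209.99.53; there is no default route.

no route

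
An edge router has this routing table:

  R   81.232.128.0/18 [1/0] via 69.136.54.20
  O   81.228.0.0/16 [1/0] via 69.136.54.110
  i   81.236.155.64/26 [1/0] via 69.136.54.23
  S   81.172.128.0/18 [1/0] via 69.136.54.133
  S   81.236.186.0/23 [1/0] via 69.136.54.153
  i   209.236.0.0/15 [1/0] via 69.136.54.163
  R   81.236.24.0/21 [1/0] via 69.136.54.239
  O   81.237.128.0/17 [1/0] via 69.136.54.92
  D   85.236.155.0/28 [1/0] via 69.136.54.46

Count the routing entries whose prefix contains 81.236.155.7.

No listed prefix contains 81.236.155.7.
Total matching entries: 0.

0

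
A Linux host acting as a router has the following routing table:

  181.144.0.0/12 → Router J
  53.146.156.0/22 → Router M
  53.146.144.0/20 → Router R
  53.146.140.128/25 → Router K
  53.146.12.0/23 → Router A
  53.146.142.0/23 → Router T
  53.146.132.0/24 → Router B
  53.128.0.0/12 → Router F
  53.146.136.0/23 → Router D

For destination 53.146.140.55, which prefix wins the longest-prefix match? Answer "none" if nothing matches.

53.146.140.55 is outside every listed prefix and there is no default route.

none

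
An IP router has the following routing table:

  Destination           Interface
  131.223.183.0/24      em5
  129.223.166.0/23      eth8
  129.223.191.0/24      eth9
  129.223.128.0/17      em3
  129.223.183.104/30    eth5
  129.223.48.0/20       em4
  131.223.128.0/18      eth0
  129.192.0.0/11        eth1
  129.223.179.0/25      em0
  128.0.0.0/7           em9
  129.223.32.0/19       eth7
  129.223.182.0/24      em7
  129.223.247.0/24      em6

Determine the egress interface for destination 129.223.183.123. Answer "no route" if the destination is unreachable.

em3

Routes whose prefix contains 129.223.183.123:
  128.0.0.0/7 (128.0.0.0 - 129.255.255.255) -> em9
  129.192.0.0/11 (129.192.0.0 - 129.223.255.255) -> eth1
  129.223.128.0/17 (129.223.128.0 - 129.223.255.255) -> em3
More-specific entries that do NOT match:
  129.223.183.104/30 (129.223.183.104 - 129.223.183.107) does not contain 129.223.183.123
  129.223.179.0/25 (129.223.179.0 - 129.223.179.127) does not contain 129.223.183.123
  131.223.183.0/24 (131.223.183.0 - 131.223.183.255) does not contain 129.223.183.123
  129.223.191.0/24 (129.223.191.0 - 129.223.191.255) does not contain 129.223.183.123
  129.223.182.0/24 (129.223.182.0 - 129.223.182.255) does not contain 129.223.183.123
  129.223.247.0/24 (129.223.247.0 - 129.223.247.255) does not contain 129.223.183.123
  129.223.166.0/23 (129.223.166.0 - 129.223.167.255) does not contain 129.223.183.123
  129.223.48.0/20 (129.223.48.0 - 129.223.63.255) does not contain 129.223.183.123
  129.223.32.0/19 (129.223.32.0 - 129.223.63.255) does not contain 129.223.183.123
  131.223.128.0/18 (131.223.128.0 - 131.223.191.255) does not contain 129.223.183.123
Longest matching prefix is /17 -> interface em3.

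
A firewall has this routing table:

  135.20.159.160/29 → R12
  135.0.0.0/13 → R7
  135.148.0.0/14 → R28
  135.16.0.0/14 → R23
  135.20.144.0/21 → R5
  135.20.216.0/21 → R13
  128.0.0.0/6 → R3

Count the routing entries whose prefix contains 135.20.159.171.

0

No listed prefix contains 135.20.159.171.
Total matching entries: 0.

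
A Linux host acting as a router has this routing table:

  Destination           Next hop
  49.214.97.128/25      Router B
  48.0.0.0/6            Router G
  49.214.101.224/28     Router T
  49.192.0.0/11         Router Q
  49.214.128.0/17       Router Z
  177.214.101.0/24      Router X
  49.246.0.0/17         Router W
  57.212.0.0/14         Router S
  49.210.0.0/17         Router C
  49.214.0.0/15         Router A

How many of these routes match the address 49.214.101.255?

3

Prefixes containing 49.214.101.255:
  48.0.0.0/6 (48.0.0.0 - 51.255.255.255)
  49.192.0.0/11 (49.192.0.0 - 49.223.255.255)
  49.214.0.0/15 (49.214.0.0 - 49.215.255.255)
Total matching entries: 3.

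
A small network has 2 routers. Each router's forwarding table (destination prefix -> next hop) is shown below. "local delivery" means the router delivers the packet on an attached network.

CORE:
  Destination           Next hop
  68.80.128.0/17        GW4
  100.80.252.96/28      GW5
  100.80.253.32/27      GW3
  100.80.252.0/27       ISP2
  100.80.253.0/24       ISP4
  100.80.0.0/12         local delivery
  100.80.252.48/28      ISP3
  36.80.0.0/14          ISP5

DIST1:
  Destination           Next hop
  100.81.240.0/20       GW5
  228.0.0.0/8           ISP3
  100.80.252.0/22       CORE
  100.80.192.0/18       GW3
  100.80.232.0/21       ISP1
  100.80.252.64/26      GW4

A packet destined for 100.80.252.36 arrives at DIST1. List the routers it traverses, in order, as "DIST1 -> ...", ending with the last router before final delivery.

At DIST1: longest match for 100.80.252.36 is 100.80.252.0/22 -> CORE
At CORE: longest match for 100.80.252.36 is 100.80.0.0/12 -> local delivery

DIST1 -> CORE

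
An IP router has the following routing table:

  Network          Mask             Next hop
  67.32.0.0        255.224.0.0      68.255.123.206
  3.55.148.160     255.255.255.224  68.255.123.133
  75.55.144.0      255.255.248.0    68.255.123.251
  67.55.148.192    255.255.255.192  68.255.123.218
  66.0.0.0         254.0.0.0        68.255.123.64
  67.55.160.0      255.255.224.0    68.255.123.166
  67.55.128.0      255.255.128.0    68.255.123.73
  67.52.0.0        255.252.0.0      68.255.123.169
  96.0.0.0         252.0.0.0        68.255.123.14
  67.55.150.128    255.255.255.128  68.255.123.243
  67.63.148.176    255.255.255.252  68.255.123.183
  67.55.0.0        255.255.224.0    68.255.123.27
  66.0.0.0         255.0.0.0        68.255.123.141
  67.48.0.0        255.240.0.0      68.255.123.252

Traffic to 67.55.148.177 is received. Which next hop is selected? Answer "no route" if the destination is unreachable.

68.255.123.73

Routes whose prefix contains 67.55.148.177:
  66.0.0.0/7 (66.0.0.0 - 67.255.255.255) -> 68.255.123.64
  67.32.0.0/11 (67.32.0.0 - 67.63.255.255) -> 68.255.123.206
  67.48.0.0/12 (67.48.0.0 - 67.63.255.255) -> 68.255.123.252
  67.52.0.0/14 (67.52.0.0 - 67.55.255.255) -> 68.255.123.169
  67.55.128.0/17 (67.55.128.0 - 67.55.255.255) -> 68.255.123.73
More-specific entries that do NOT match:
  67.63.148.176/30 (67.63.148.176 - 67.63.148.179) does not contain 67.55.148.177
  3.55.148.160/27 (3.55.148.160 - 3.55.148.191) does not contain 67.55.148.177
  67.55.148.192/26 (67.55.148.192 - 67.55.148.255) does not contain 67.55.148.177
  67.55.150.128/25 (67.55.150.128 - 67.55.150.255) does not contain 67.55.148.177
  75.55.144.0/21 (75.55.144.0 - 75.55.151.255) does not contain 67.55.148.177
  67.55.160.0/19 (67.55.160.0 - 67.55.191.255) does not contain 67.55.148.177
  67.55.0.0/19 (67.55.0.0 - 67.55.31.255) does not contain 67.55.148.177
Longest matching prefix is /17 -> next hop 68.255.123.73.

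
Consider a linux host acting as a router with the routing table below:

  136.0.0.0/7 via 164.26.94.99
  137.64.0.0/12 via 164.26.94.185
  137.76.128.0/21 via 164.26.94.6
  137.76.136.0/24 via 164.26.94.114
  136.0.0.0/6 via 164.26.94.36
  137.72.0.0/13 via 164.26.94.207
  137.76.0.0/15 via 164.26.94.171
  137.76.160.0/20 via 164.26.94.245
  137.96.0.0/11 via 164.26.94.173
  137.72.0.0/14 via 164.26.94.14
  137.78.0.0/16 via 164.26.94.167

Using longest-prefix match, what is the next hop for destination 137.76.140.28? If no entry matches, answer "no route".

Routes whose prefix contains 137.76.140.28:
  136.0.0.0/6 (136.0.0.0 - 139.255.255.255) -> 164.26.94.36
  136.0.0.0/7 (136.0.0.0 - 137.255.255.255) -> 164.26.94.99
  137.64.0.0/12 (137.64.0.0 - 137.79.255.255) -> 164.26.94.185
  137.72.0.0/13 (137.72.0.0 - 137.79.255.255) -> 164.26.94.207
  137.76.0.0/15 (137.76.0.0 - 137.77.255.255) -> 164.26.94.171
More-specific entries that do NOT match:
  137.76.136.0/24 (137.76.136.0 - 137.76.136.255) does not contain 137.76.140.28
  137.76.128.0/21 (137.76.128.0 - 137.76.135.255) does not contain 137.76.140.28
  137.76.160.0/20 (137.76.160.0 - 137.76.175.255) does not contain 137.76.140.28
  137.78.0.0/16 (137.78.0.0 - 137.78.255.255) does not contain 137.76.140.28
Longest matching prefix is /15 -> next hop 164.26.94.171.

164.26.94.171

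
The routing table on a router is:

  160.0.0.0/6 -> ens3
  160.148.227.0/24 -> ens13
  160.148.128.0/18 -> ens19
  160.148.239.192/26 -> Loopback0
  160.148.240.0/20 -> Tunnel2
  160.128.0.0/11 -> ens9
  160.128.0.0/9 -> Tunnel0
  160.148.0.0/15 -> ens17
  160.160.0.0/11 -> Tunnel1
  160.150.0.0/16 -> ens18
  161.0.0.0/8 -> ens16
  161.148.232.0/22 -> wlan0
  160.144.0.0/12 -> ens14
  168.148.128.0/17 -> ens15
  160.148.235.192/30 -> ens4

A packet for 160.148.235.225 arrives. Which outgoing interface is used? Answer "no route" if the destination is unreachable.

ens17

Routes whose prefix contains 160.148.235.225:
  160.0.0.0/6 (160.0.0.0 - 163.255.255.255) -> ens3
  160.128.0.0/9 (160.128.0.0 - 160.255.255.255) -> Tunnel0
  160.128.0.0/11 (160.128.0.0 - 160.159.255.255) -> ens9
  160.144.0.0/12 (160.144.0.0 - 160.159.255.255) -> ens14
  160.148.0.0/15 (160.148.0.0 - 160.149.255.255) -> ens17
More-specific entries that do NOT match:
  160.148.235.192/30 (160.148.235.192 - 160.148.235.195) does not contain 160.148.235.225
  160.148.239.192/26 (160.148.239.192 - 160.148.239.255) does not contain 160.148.235.225
  160.148.227.0/24 (160.148.227.0 - 160.148.227.255) does not contain 160.148.235.225
  161.148.232.0/22 (161.148.232.0 - 161.148.235.255) does not contain 160.148.235.225
  160.148.240.0/20 (160.148.240.0 - 160.148.255.255) does not contain 160.148.235.225
  160.148.128.0/18 (160.148.128.0 - 160.148.191.255) does not contain 160.148.235.225
  168.148.128.0/17 (168.148.128.0 - 168.148.255.255) does not contain 160.148.235.225
  160.150.0.0/16 (160.150.0.0 - 160.150.255.255) does not contain 160.148.235.225
Longest matching prefix is /15 -> interface ens17.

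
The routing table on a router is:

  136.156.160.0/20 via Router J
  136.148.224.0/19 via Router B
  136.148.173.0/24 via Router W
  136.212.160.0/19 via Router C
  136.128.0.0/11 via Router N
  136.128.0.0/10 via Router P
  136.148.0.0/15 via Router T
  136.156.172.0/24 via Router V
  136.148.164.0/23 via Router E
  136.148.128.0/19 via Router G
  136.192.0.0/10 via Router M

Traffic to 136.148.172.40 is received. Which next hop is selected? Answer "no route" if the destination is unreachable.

Router T

Routes whose prefix contains 136.148.172.40:
  136.128.0.0/10 (136.128.0.0 - 136.191.255.255) -> Router P
  136.128.0.0/11 (136.128.0.0 - 136.159.255.255) -> Router N
  136.148.0.0/15 (136.148.0.0 - 136.149.255.255) -> Router T
More-specific entries that do NOT match:
  136.148.173.0/24 (136.148.173.0 - 136.148.173.255) does not contain 136.148.172.40
  136.156.172.0/24 (136.156.172.0 - 136.156.172.255) does not contain 136.148.172.40
  136.148.164.0/23 (136.148.164.0 - 136.148.165.255) does not contain 136.148.172.40
  136.156.160.0/20 (136.156.160.0 - 136.156.175.255) does not contain 136.148.172.40
  136.148.224.0/19 (136.148.224.0 - 136.148.255.255) does not contain 136.148.172.40
  136.212.160.0/19 (136.212.160.0 - 136.212.191.255) does not contain 136.148.172.40
  136.148.128.0/19 (136.148.128.0 - 136.148.159.255) does not contain 136.148.172.40
Longest matching prefix is /15 -> next hop Router T.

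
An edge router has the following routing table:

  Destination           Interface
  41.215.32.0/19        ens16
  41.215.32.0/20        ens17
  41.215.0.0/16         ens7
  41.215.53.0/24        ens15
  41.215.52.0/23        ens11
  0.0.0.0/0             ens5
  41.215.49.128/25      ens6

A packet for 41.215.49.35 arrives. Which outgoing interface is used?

Routes whose prefix contains 41.215.49.35:
  0.0.0.0/0 (default, matches everything) -> ens5
  41.215.0.0/16 (41.215.0.0 - 41.215.255.255) -> ens7
  41.215.32.0/19 (41.215.32.0 - 41.215.63.255) -> ens16
More-specific entries that do NOT match:
  41.215.49.128/25 (41.215.49.128 - 41.215.49.255) does not contain 41.215.49.35
  41.215.53.0/24 (41.215.53.0 - 41.215.53.255) does not contain 41.215.49.35
  41.215.52.0/23 (41.215.52.0 - 41.215.53.255) does not contain 41.215.49.35
  41.215.32.0/20 (41.215.32.0 - 41.215.47.255) does not contain 41.215.49.35
Longest matching prefix is /19 -> interface ens16.

ens16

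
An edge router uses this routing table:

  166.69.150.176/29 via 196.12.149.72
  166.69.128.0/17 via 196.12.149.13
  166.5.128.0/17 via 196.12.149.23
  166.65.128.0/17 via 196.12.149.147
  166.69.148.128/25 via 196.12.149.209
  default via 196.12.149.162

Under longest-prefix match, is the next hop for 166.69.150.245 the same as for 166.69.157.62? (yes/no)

166.69.150.245: longest match 166.69.128.0/17 -> 196.12.149.13
166.69.157.62: longest match 166.69.128.0/17 -> 196.12.149.13

yes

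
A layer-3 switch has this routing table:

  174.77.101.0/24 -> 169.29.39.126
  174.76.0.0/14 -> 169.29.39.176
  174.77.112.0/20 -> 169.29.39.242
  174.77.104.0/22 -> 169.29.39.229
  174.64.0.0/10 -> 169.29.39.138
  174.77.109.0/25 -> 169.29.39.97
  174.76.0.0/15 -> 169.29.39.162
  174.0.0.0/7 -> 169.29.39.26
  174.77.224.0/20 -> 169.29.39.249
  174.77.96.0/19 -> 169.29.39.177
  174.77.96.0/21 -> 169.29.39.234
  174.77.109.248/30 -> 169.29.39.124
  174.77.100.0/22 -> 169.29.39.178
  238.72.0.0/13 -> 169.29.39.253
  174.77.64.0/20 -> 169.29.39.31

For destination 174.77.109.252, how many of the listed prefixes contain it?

Prefixes containing 174.77.109.252:
  174.0.0.0/7 (174.0.0.0 - 175.255.255.255)
  174.64.0.0/10 (174.64.0.0 - 174.127.255.255)
  174.76.0.0/14 (174.76.0.0 - 174.79.255.255)
  174.76.0.0/15 (174.76.0.0 - 174.77.255.255)
  174.77.96.0/19 (174.77.96.0 - 174.77.127.255)
Total matching entries: 5.

5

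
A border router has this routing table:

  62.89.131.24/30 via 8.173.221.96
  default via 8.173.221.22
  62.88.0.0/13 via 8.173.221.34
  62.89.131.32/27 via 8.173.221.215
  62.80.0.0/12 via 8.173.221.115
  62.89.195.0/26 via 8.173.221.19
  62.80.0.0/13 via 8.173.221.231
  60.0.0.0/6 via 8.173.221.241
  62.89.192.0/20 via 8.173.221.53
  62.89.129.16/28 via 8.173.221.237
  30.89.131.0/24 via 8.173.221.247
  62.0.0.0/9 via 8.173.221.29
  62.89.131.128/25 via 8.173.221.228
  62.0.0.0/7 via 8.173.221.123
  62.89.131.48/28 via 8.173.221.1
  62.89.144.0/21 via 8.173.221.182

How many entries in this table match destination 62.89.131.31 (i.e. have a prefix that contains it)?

6

Prefixes containing 62.89.131.31:
  0.0.0.0/0 (default, matches everything)
  60.0.0.0/6 (60.0.0.0 - 63.255.255.255)
  62.0.0.0/7 (62.0.0.0 - 63.255.255.255)
  62.0.0.0/9 (62.0.0.0 - 62.127.255.255)
  62.80.0.0/12 (62.80.0.0 - 62.95.255.255)
  62.88.0.0/13 (62.88.0.0 - 62.95.255.255)
Total matching entries: 6.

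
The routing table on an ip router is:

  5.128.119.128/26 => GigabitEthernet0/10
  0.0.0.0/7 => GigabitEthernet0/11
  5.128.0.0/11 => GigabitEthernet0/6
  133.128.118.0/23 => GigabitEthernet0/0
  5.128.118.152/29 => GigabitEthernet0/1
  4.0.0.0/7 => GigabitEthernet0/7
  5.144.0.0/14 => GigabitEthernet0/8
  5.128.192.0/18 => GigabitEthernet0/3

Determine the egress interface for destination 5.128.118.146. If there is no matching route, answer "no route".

Routes whose prefix contains 5.128.118.146:
  4.0.0.0/7 (4.0.0.0 - 5.255.255.255) -> GigabitEthernet0/7
  5.128.0.0/11 (5.128.0.0 - 5.159.255.255) -> GigabitEthernet0/6
More-specific entries that do NOT match:
  5.128.118.152/29 (5.128.118.152 - 5.128.118.159) does not contain 5.128.118.146
  5.128.119.128/26 (5.128.119.128 - 5.128.119.191) does not contain 5.128.118.146
  133.128.118.0/23 (133.128.118.0 - 133.128.119.255) does not contain 5.128.118.146
  5.128.192.0/18 (5.128.192.0 - 5.128.255.255) does not contain 5.128.118.146
  5.144.0.0/14 (5.144.0.0 - 5.147.255.255) does not contain 5.128.118.146
Longest matching prefix is /11 -> interface GigabitEthernet0/6.

GigabitEthernet0/6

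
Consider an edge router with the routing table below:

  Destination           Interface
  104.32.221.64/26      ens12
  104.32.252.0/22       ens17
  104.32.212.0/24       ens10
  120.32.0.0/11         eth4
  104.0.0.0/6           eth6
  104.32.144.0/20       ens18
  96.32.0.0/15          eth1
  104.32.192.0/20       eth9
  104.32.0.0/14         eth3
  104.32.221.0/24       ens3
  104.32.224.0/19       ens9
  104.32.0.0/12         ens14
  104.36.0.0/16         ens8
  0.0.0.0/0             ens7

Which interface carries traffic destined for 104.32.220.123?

Routes whose prefix contains 104.32.220.123:
  0.0.0.0/0 (default, matches everything) -> ens7
  104.0.0.0/6 (104.0.0.0 - 107.255.255.255) -> eth6
  104.32.0.0/12 (104.32.0.0 - 104.47.255.255) -> ens14
  104.32.0.0/14 (104.32.0.0 - 104.35.255.255) -> eth3
More-specific entries that do NOT match:
  104.32.221.64/26 (104.32.221.64 - 104.32.221.127) does not contain 104.32.220.123
  104.32.212.0/24 (104.32.212.0 - 104.32.212.255) does not contain 104.32.220.123
  104.32.221.0/24 (104.32.221.0 - 104.32.221.255) does not contain 104.32.220.123
  104.32.252.0/22 (104.32.252.0 - 104.32.255.255) does not contain 104.32.220.123
  104.32.144.0/20 (104.32.144.0 - 104.32.159.255) does not contain 104.32.220.123
  104.32.192.0/20 (104.32.192.0 - 104.32.207.255) does not contain 104.32.220.123
  104.32.224.0/19 (104.32.224.0 - 104.32.255.255) does not contain 104.32.220.123
  104.36.0.0/16 (104.36.0.0 - 104.36.255.255) does not contain 104.32.220.123
  96.32.0.0/15 (96.32.0.0 - 96.33.255.255) does not contain 104.32.220.123
Longest matching prefix is /14 -> interface eth3.

eth3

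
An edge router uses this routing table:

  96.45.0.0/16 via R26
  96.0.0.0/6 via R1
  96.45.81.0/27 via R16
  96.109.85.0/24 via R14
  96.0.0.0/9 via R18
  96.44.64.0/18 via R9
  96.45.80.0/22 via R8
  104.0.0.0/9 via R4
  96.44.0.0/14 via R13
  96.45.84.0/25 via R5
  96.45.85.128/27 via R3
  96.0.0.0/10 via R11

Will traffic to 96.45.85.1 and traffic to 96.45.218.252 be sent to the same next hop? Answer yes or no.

96.45.85.1: longest match 96.45.0.0/16 -> R26
96.45.218.252: longest match 96.45.0.0/16 -> R26

yes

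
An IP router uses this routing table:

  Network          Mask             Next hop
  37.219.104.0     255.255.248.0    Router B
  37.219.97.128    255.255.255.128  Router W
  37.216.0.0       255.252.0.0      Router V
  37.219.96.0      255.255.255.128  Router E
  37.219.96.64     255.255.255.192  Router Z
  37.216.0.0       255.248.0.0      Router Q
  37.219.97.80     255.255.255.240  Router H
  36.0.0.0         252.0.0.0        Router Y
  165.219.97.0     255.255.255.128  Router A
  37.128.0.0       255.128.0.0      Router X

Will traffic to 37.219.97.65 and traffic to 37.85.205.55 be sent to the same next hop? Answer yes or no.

no

37.219.97.65: longest match 37.216.0.0/14 -> Router V
37.85.205.55: longest match 36.0.0.0/6 -> Router Y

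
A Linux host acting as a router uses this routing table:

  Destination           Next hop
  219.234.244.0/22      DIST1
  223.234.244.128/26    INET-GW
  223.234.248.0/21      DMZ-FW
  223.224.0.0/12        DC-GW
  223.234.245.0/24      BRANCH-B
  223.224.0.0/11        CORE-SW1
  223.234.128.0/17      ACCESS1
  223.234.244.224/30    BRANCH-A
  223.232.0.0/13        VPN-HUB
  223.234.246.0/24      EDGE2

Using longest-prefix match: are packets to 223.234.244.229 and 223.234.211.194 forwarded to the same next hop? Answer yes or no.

223.234.244.229: longest match 223.234.128.0/17 -> ACCESS1
223.234.211.194: longest match 223.234.128.0/17 -> ACCESS1

yes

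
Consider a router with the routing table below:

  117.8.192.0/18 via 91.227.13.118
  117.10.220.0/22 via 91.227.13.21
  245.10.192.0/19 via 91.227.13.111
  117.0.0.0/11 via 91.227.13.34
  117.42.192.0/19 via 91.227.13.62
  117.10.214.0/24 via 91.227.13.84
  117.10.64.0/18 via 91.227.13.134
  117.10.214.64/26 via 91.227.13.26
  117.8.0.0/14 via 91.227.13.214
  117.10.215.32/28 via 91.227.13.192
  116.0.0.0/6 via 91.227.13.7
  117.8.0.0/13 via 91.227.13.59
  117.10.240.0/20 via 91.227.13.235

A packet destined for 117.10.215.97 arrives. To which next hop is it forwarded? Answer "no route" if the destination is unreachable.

Routes whose prefix contains 117.10.215.97:
  116.0.0.0/6 (116.0.0.0 - 119.255.255.255) -> 91.227.13.7
  117.0.0.0/11 (117.0.0.0 - 117.31.255.255) -> 91.227.13.34
  117.8.0.0/13 (117.8.0.0 - 117.15.255.255) -> 91.227.13.59
  117.8.0.0/14 (117.8.0.0 - 117.11.255.255) -> 91.227.13.214
More-specific entries that do NOT match:
  117.10.215.32/28 (117.10.215.32 - 117.10.215.47) does not contain 117.10.215.97
  117.10.214.64/26 (117.10.214.64 - 117.10.214.127) does not contain 117.10.215.97
  117.10.214.0/24 (117.10.214.0 - 117.10.214.255) does not contain 117.10.215.97
  117.10.220.0/22 (117.10.220.0 - 117.10.223.255) does not contain 117.10.215.97
  117.10.240.0/20 (117.10.240.0 - 117.10.255.255) does not contain 117.10.215.97
  245.10.192.0/19 (245.10.192.0 - 245.10.223.255) does not contain 117.10.215.97
  117.42.192.0/19 (117.42.192.0 - 117.42.223.255) does not contain 117.10.215.97
  117.8.192.0/18 (117.8.192.0 - 117.8.255.255) does not contain 117.10.215.97
  117.10.64.0/18 (117.10.64.0 - 117.10.127.255) does not contain 117.10.215.97
Longest matching prefix is /14 -> next hop 91.227.13.214.

91.227.13.214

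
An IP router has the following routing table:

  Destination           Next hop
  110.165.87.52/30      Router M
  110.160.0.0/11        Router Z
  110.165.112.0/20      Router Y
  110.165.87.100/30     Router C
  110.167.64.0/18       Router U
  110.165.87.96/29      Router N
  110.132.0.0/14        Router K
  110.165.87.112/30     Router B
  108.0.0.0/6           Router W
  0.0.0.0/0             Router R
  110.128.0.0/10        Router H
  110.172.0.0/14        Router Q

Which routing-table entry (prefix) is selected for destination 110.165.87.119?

Entries matching 110.165.87.119:
  0.0.0.0/0 (default, matches everything)
  108.0.0.0/6 (108.0.0.0 - 111.255.255.255)
  110.128.0.0/10 (110.128.0.0 - 110.191.255.255)
  110.160.0.0/11 (110.160.0.0 - 110.191.255.255)
Most specific is 110.160.0.0/11.

110.160.0.0/11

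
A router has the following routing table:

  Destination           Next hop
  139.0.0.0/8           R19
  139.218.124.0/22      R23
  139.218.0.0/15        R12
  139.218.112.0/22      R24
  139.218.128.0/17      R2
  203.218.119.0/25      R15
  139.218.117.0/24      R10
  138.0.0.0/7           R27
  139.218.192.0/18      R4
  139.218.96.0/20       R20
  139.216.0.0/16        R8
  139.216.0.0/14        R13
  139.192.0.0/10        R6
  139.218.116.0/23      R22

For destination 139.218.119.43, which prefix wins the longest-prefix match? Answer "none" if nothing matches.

139.218.0.0/15

Entries matching 139.218.119.43:
  138.0.0.0/7 (138.0.0.0 - 139.255.255.255)
  139.0.0.0/8 (139.0.0.0 - 139.255.255.255)
  139.192.0.0/10 (139.192.0.0 - 139.255.255.255)
  139.216.0.0/14 (139.216.0.0 - 139.219.255.255)
  139.218.0.0/15 (139.218.0.0 - 139.219.255.255)
Most specific is 139.218.0.0/15.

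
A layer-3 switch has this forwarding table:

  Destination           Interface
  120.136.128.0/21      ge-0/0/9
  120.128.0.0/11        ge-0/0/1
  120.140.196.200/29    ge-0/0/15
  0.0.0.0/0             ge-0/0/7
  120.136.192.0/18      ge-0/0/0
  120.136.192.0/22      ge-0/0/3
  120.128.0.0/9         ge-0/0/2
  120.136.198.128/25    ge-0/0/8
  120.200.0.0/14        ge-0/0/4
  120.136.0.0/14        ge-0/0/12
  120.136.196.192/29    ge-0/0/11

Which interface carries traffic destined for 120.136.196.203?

ge-0/0/0

Routes whose prefix contains 120.136.196.203:
  0.0.0.0/0 (default, matches everything) -> ge-0/0/7
  120.128.0.0/9 (120.128.0.0 - 120.255.255.255) -> ge-0/0/2
  120.128.0.0/11 (120.128.0.0 - 120.159.255.255) -> ge-0/0/1
  120.136.0.0/14 (120.136.0.0 - 120.139.255.255) -> ge-0/0/12
  120.136.192.0/18 (120.136.192.0 - 120.136.255.255) -> ge-0/0/0
More-specific entries that do NOT match:
  120.140.196.200/29 (120.140.196.200 - 120.140.196.207) does not contain 120.136.196.203
  120.136.196.192/29 (120.136.196.192 - 120.136.196.199) does not contain 120.136.196.203
  120.136.198.128/25 (120.136.198.128 - 120.136.198.255) does not contain 120.136.196.203
  120.136.192.0/22 (120.136.192.0 - 120.136.195.255) does not contain 120.136.196.203
  120.136.128.0/21 (120.136.128.0 - 120.136.135.255) does not contain 120.136.196.203
Longest matching prefix is /18 -> interface ge-0/0/0.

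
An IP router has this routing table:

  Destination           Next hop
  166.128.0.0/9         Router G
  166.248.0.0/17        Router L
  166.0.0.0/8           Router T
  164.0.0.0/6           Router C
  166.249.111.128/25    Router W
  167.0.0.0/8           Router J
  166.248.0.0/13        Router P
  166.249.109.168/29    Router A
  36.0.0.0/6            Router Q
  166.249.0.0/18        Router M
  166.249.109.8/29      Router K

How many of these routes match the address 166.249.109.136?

4

Prefixes containing 166.249.109.136:
  164.0.0.0/6 (164.0.0.0 - 167.255.255.255)
  166.0.0.0/8 (166.0.0.0 - 166.255.255.255)
  166.128.0.0/9 (166.128.0.0 - 166.255.255.255)
  166.248.0.0/13 (166.248.0.0 - 166.255.255.255)
Total matching entries: 4.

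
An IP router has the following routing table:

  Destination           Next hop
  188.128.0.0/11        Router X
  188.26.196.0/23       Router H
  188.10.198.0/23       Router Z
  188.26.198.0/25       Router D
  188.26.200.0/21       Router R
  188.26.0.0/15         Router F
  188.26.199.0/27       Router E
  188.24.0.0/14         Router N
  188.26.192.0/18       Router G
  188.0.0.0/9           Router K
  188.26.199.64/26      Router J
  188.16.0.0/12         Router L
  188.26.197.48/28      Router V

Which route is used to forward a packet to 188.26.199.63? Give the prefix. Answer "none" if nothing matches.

Entries matching 188.26.199.63:
  188.0.0.0/9 (188.0.0.0 - 188.127.255.255)
  188.16.0.0/12 (188.16.0.0 - 188.31.255.255)
  188.24.0.0/14 (188.24.0.0 - 188.27.255.255)
  188.26.0.0/15 (188.26.0.0 - 188.27.255.255)
  188.26.192.0/18 (188.26.192.0 - 188.26.255.255)
Most specific is 188.26.192.0/18.

188.26.192.0/18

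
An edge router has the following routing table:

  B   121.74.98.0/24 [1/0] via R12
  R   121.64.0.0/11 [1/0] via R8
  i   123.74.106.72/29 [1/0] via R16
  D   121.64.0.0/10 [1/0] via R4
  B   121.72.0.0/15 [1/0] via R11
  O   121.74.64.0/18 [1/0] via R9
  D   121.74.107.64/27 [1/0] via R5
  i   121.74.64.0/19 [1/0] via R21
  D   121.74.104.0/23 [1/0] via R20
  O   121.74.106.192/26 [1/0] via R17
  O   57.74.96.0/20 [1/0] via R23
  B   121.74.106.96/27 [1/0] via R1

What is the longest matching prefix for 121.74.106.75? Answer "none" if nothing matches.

121.74.64.0/18

Entries matching 121.74.106.75:
  121.64.0.0/10 (121.64.0.0 - 121.127.255.255)
  121.64.0.0/11 (121.64.0.0 - 121.95.255.255)
  121.74.64.0/18 (121.74.64.0 - 121.74.127.255)
Most specific is 121.74.64.0/18.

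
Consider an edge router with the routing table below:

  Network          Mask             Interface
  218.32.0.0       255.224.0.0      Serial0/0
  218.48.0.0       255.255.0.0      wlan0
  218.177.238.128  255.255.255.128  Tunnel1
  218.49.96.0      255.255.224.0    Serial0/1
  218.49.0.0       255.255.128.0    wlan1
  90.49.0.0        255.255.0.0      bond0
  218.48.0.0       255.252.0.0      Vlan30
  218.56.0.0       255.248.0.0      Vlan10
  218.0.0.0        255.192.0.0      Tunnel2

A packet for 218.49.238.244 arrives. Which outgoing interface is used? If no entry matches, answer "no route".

Routes whose prefix contains 218.49.238.244:
  218.0.0.0/10 (218.0.0.0 - 218.63.255.255) -> Tunnel2
  218.32.0.0/11 (218.32.0.0 - 218.63.255.255) -> Serial0/0
  218.48.0.0/14 (218.48.0.0 - 218.51.255.255) -> Vlan30
More-specific entries that do NOT match:
  218.177.238.128/25 (218.177.238.128 - 218.177.238.255) does not contain 218.49.238.244
  218.49.96.0/19 (218.49.96.0 - 218.49.127.255) does not contain 218.49.238.244
  218.49.0.0/17 (218.49.0.0 - 218.49.127.255) does not contain 218.49.238.244
  218.48.0.0/16 (218.48.0.0 - 218.48.255.255) does not contain 218.49.238.244
  90.49.0.0/16 (90.49.0.0 - 90.49.255.255) does not contain 218.49.238.244
Longest matching prefix is /14 -> interface Vlan30.

Vlan30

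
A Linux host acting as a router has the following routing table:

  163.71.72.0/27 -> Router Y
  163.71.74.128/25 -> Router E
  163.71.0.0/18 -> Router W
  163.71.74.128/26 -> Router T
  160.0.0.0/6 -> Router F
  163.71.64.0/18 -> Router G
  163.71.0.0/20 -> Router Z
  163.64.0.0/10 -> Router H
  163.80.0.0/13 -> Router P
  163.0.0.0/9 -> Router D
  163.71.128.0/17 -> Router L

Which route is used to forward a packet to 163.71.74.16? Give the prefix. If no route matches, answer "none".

Entries matching 163.71.74.16:
  160.0.0.0/6 (160.0.0.0 - 163.255.255.255)
  163.0.0.0/9 (163.0.0.0 - 163.127.255.255)
  163.64.0.0/10 (163.64.0.0 - 163.127.255.255)
  163.71.64.0/18 (163.71.64.0 - 163.71.127.255)
Most specific is 163.71.64.0/18.

163.71.64.0/18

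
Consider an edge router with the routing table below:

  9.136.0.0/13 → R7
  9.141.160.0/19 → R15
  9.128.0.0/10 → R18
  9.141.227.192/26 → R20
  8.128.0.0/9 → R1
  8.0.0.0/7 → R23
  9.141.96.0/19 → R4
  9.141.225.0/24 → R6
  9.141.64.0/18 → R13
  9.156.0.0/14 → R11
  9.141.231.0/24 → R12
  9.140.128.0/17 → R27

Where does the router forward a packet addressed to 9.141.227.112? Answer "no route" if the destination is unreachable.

Routes whose prefix contains 9.141.227.112:
  8.0.0.0/7 (8.0.0.0 - 9.255.255.255) -> R23
  9.128.0.0/10 (9.128.0.0 - 9.191.255.255) -> R18
  9.136.0.0/13 (9.136.0.0 - 9.143.255.255) -> R7
More-specific entries that do NOT match:
  9.141.227.192/26 (9.141.227.192 - 9.141.227.255) does not contain 9.141.227.112
  9.141.225.0/24 (9.141.225.0 - 9.141.225.255) does not contain 9.141.227.112
  9.141.231.0/24 (9.141.231.0 - 9.141.231.255) does not contain 9.141.227.112
  9.141.160.0/19 (9.141.160.0 - 9.141.191.255) does not contain 9.141.227.112
  9.141.96.0/19 (9.141.96.0 - 9.141.127.255) does not contain 9.141.227.112
  9.141.64.0/18 (9.141.64.0 - 9.141.127.255) does not contain 9.141.227.112
  9.140.128.0/17 (9.140.128.0 - 9.140.255.255) does not contain 9.141.227.112
  9.156.0.0/14 (9.156.0.0 - 9.159.255.255) does not contain 9.141.227.112
Longest matching prefix is /13 -> next hop R7.

R7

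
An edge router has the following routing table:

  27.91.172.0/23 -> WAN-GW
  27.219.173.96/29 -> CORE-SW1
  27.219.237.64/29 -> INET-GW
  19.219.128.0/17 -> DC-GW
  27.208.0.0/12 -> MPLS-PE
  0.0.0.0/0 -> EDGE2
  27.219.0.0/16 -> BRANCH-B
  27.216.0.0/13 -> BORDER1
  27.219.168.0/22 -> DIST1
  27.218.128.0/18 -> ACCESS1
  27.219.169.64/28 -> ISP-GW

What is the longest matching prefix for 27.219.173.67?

Entries matching 27.219.173.67:
  0.0.0.0/0 (default, matches everything)
  27.208.0.0/12 (27.208.0.0 - 27.223.255.255)
  27.216.0.0/13 (27.216.0.0 - 27.223.255.255)
  27.219.0.0/16 (27.219.0.0 - 27.219.255.255)
Most specific is 27.219.0.0/16.

27.219.0.0/16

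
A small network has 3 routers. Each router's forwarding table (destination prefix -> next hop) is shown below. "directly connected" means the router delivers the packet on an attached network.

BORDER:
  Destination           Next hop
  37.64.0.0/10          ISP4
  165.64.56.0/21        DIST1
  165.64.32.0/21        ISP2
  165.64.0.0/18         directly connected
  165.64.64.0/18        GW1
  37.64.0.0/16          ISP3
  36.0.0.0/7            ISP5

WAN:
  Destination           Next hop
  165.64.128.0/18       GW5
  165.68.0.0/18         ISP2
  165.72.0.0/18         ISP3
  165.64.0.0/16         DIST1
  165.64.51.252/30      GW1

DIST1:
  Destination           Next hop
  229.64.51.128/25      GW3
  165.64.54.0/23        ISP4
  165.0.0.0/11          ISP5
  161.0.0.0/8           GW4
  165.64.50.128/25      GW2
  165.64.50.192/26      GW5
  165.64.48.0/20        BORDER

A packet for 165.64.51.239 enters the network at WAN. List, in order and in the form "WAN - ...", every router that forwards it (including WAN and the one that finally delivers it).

WAN - DIST1 - BORDER

At WAN: longest match for 165.64.51.239 is 165.64.0.0/16 -> DIST1
At DIST1: longest match for 165.64.51.239 is 165.64.48.0/20 -> BORDER
At BORDER: longest match for 165.64.51.239 is 165.64.0.0/18 -> directly connected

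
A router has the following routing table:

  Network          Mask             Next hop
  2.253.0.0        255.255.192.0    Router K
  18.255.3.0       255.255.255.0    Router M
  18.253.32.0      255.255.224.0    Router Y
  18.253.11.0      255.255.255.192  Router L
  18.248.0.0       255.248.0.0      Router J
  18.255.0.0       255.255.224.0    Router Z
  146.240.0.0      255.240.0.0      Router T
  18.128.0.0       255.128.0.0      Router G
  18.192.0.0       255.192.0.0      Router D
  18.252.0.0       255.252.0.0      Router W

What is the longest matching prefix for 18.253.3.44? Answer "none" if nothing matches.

Entries matching 18.253.3.44:
  18.128.0.0/9 (18.128.0.0 - 18.255.255.255)
  18.192.0.0/10 (18.192.0.0 - 18.255.255.255)
  18.248.0.0/13 (18.248.0.0 - 18.255.255.255)
  18.252.0.0/14 (18.252.0.0 - 18.255.255.255)
Most specific is 18.252.0.0/14.

18.252.0.0/14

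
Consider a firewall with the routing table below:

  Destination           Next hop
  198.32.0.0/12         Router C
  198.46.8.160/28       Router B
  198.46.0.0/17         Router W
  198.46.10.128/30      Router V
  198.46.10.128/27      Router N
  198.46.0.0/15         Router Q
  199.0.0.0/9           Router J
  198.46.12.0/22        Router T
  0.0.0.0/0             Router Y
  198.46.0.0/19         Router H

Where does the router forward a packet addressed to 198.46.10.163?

Routes whose prefix contains 198.46.10.163:
  0.0.0.0/0 (default, matches everything) -> Router Y
  198.32.0.0/12 (198.32.0.0 - 198.47.255.255) -> Router C
  198.46.0.0/15 (198.46.0.0 - 198.47.255.255) -> Router Q
  198.46.0.0/17 (198.46.0.0 - 198.46.127.255) -> Router W
  198.46.0.0/19 (198.46.0.0 - 198.46.31.255) -> Router H
More-specific entries that do NOT match:
  198.46.10.128/30 (198.46.10.128 - 198.46.10.131) does not contain 198.46.10.163
  198.46.8.160/28 (198.46.8.160 - 198.46.8.175) does not contain 198.46.10.163
  198.46.10.128/27 (198.46.10.128 - 198.46.10.159) does not contain 198.46.10.163
  198.46.12.0/22 (198.46.12.0 - 198.46.15.255) does not contain 198.46.10.163
Longest matching prefix is /19 -> next hop Router H.

Router H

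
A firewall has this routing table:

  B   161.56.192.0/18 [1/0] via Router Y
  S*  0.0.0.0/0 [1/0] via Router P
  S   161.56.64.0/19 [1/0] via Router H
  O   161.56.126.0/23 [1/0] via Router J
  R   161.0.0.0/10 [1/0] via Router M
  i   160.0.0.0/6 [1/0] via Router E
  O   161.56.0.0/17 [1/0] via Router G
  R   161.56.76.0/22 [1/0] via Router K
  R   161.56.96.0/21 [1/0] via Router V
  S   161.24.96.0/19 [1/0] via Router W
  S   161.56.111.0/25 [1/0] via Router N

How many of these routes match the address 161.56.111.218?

Prefixes containing 161.56.111.218:
  0.0.0.0/0 (default, matches everything)
  160.0.0.0/6 (160.0.0.0 - 163.255.255.255)
  161.0.0.0/10 (161.0.0.0 - 161.63.255.255)
  161.56.0.0/17 (161.56.0.0 - 161.56.127.255)
Total matching entries: 4.

4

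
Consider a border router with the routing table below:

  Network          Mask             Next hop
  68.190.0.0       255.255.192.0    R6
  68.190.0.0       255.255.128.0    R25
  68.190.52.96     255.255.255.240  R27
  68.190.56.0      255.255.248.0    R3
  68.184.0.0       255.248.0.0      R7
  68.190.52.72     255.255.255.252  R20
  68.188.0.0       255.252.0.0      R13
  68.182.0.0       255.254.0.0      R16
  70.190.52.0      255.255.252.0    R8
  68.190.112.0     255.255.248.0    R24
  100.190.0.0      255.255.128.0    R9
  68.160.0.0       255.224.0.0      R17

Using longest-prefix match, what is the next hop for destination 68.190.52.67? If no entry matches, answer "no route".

R6

Routes whose prefix contains 68.190.52.67:
  68.160.0.0/11 (68.160.0.0 - 68.191.255.255) -> R17
  68.184.0.0/13 (68.184.0.0 - 68.191.255.255) -> R7
  68.188.0.0/14 (68.188.0.0 - 68.191.255.255) -> R13
  68.190.0.0/17 (68.190.0.0 - 68.190.127.255) -> R25
  68.190.0.0/18 (68.190.0.0 - 68.190.63.255) -> R6
More-specific entries that do NOT match:
  68.190.52.72/30 (68.190.52.72 - 68.190.52.75) does not contain 68.190.52.67
  68.190.52.96/28 (68.190.52.96 - 68.190.52.111) does not contain 68.190.52.67
  70.190.52.0/22 (70.190.52.0 - 70.190.55.255) does not contain 68.190.52.67
  68.190.56.0/21 (68.190.56.0 - 68.190.63.255) does not contain 68.190.52.67
  68.190.112.0/21 (68.190.112.0 - 68.190.119.255) does not contain 68.190.52.67
Longest matching prefix is /18 -> next hop R6.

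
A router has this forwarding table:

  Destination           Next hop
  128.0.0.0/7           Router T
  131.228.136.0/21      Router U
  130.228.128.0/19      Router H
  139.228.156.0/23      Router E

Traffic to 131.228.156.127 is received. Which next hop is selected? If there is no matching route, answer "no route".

No entry's prefix contains 131.228.156.127; there is no default route.

no route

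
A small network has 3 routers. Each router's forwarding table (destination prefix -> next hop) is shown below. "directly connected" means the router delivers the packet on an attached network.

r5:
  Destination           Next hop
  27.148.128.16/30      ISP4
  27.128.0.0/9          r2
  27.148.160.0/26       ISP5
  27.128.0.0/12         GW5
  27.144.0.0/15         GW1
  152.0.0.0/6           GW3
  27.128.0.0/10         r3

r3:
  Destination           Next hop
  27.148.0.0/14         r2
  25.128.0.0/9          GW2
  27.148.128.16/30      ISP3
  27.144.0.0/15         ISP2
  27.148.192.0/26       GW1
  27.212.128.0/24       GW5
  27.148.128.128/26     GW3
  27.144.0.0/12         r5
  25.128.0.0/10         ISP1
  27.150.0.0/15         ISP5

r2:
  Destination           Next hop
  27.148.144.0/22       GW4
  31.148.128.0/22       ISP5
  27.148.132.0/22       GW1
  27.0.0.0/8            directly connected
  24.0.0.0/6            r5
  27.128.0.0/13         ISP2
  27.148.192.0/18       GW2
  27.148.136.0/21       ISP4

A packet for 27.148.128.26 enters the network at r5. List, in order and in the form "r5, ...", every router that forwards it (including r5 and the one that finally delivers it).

At r5: longest match for 27.148.128.26 is 27.128.0.0/10 -> r3
At r3: longest match for 27.148.128.26 is 27.148.0.0/14 -> r2
At r2: longest match for 27.148.128.26 is 27.0.0.0/8 -> directly connected

r5, r3, r2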